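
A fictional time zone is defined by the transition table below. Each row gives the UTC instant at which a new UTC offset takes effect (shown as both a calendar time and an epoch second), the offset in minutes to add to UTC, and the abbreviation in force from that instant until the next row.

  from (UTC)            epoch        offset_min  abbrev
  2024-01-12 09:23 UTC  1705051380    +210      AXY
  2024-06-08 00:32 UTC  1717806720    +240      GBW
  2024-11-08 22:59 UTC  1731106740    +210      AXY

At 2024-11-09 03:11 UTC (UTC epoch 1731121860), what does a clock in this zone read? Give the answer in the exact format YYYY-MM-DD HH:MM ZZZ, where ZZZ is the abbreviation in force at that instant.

2024-11-09 06:41 AXY

Query: 2024-11-09 03:11 UTC
Rule 3/3 (AXY, +03:30): 2024-11-08 22:59 UTC ≤ query < +∞
3·60 + 11 + 210 = 401 min
401 = 0·1440 + 401; 401 = 6·60 + 41 → 06:41, same day
→ 2024-11-09 06:41 AXY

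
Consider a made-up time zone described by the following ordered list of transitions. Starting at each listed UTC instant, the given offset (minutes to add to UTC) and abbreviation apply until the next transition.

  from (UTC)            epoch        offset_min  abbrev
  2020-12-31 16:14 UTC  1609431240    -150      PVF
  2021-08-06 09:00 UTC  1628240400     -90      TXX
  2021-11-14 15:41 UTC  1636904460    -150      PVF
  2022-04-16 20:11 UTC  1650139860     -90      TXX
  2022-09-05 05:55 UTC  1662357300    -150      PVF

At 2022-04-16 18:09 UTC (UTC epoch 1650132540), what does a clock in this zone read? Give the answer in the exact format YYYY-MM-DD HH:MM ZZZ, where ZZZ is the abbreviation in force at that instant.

Query: 2022-04-16 18:09 UTC
Rule 3/5 (PVF, -02:30): 2021-11-14 15:41 UTC ≤ query < 2022-04-16 20:11 UTC
18·60 + 9 - 150 = 939 min
939 = 0·1440 + 939; 939 = 15·60 + 39 → 15:39, same day
→ 2022-04-16 15:39 PVF

2022-04-16 15:39 PVF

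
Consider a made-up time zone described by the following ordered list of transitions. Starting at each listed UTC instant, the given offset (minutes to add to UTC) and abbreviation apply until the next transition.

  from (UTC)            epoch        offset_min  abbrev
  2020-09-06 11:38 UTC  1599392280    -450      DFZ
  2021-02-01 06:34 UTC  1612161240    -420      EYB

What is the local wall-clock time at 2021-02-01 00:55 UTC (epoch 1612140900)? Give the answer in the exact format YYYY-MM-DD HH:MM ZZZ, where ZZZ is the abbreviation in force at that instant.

Query: 2021-02-01 00:55 UTC
Rule 1/2 (DFZ, -07:30): 2020-09-06 11:38 UTC ≤ query < 2021-02-01 06:34 UTC
0·60 + 55 - 450 = -395 min
-395 = -1·1440 + 1045; 1045 = 17·60 + 25 → 17:25, 2021-02-01 - 1 day = 2021-01-31
→ 2021-01-31 17:25 DFZ

2021-01-31 17:25 DFZ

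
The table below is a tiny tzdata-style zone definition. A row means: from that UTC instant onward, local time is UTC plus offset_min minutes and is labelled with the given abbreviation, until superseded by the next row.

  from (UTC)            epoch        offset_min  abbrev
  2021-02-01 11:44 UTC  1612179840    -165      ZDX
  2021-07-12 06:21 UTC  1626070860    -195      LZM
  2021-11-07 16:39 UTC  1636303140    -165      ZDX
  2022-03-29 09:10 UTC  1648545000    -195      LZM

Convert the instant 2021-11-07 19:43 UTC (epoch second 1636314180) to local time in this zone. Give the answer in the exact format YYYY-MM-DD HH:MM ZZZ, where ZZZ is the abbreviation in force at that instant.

Query: 2021-11-07 19:43 UTC
Rule 3/4 (ZDX, -02:45): 2021-11-07 16:39 UTC ≤ query < 2022-03-29 09:10 UTC
19·60 + 43 - 165 = 1018 min
1018 = 0·1440 + 1018; 1018 = 16·60 + 58 → 16:58, same day
→ 2021-11-07 16:58 ZDX

2021-11-07 16:58 ZDX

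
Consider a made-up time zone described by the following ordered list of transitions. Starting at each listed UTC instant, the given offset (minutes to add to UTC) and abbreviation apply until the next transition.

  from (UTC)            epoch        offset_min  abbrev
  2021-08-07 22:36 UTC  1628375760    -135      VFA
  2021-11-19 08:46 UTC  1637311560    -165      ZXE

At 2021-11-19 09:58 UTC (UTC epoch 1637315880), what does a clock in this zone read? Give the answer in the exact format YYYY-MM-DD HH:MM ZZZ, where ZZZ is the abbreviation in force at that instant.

Query: 2021-11-19 09:58 UTC
Rule 2/2 (ZXE, -02:45): 2021-11-19 08:46 UTC ≤ query < +∞
9·60 + 58 - 165 = 433 min
433 = 0·1440 + 433; 433 = 7·60 + 13 → 07:13, same day
→ 2021-11-19 07:13 ZXE

2021-11-19 07:13 ZXE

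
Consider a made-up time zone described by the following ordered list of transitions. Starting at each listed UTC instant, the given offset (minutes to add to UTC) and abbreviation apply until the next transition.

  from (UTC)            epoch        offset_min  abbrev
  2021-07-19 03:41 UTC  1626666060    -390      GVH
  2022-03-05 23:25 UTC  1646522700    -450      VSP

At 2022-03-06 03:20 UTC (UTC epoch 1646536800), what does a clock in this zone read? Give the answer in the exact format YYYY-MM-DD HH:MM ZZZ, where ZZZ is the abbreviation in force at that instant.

Query: 2022-03-06 03:20 UTC
Rule 2/2 (VSP, -07:30): 2022-03-05 23:25 UTC ≤ query < +∞
3·60 + 20 - 450 = -250 min
-250 = -1·1440 + 1190; 1190 = 19·60 + 50 → 19:50, 2022-03-06 - 1 day = 2022-03-05
→ 2022-03-05 19:50 VSP

2022-03-05 19:50 VSP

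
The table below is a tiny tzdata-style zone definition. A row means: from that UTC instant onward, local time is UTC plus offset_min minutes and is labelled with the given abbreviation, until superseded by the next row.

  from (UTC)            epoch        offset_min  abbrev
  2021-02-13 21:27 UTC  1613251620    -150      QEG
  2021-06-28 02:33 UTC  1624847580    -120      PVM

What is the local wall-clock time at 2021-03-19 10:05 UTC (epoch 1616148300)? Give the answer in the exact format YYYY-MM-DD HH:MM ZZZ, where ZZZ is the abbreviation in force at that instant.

Query: 2021-03-19 10:05 UTC
Rule 1/2 (QEG, -02:30): 2021-02-13 21:27 UTC ≤ query < 2021-06-28 02:33 UTC
10·60 + 5 - 150 = 455 min
455 = 0·1440 + 455; 455 = 7·60 + 35 → 07:35, same day
→ 2021-03-19 07:35 QEG

2021-03-19 07:35 QEG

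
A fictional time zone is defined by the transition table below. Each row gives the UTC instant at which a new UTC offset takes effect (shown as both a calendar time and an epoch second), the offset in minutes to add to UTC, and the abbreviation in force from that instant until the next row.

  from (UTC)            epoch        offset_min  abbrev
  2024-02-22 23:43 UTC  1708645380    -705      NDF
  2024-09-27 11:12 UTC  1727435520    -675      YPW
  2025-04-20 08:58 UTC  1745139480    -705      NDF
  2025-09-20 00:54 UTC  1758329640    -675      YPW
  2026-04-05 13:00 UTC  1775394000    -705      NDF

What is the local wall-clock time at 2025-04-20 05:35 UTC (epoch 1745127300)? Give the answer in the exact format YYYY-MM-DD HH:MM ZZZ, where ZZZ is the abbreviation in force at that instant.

Query: 2025-04-20 05:35 UTC
Rule 2/5 (YPW, -11:15): 2024-09-27 11:12 UTC ≤ query < 2025-04-20 08:58 UTC
5·60 + 35 - 675 = -340 min
-340 = -1·1440 + 1100; 1100 = 18·60 + 20 → 18:20, 2025-04-20 - 1 day = 2025-04-19
→ 2025-04-19 18:20 YPW

2025-04-19 18:20 YPW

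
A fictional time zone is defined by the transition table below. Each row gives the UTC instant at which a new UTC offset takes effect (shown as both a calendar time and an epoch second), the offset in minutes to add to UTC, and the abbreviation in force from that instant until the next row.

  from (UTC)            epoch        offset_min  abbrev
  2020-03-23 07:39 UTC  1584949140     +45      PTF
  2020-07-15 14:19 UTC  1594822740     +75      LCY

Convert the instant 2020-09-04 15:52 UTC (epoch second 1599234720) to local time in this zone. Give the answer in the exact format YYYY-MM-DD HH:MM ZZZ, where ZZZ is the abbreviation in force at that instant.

Query: 2020-09-04 15:52 UTC
Rule 2/2 (LCY, +01:15): 2020-07-15 14:19 UTC ≤ query < +∞
15·60 + 52 + 75 = 1027 min
1027 = 0·1440 + 1027; 1027 = 17·60 + 7 → 17:07, same day
→ 2020-09-04 17:07 LCY

2020-09-04 17:07 LCY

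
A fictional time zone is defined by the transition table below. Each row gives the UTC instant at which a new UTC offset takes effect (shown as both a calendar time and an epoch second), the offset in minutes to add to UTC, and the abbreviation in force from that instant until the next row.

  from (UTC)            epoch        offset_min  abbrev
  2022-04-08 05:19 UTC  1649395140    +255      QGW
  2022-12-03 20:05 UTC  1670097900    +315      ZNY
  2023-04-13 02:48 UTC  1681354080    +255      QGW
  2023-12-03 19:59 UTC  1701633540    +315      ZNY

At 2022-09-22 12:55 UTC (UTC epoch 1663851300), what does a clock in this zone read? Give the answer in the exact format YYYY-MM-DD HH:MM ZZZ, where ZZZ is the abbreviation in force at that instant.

2022-09-22 17:10 QGW

Query: 2022-09-22 12:55 UTC
Rule 1/4 (QGW, +04:15): 2022-04-08 05:19 UTC ≤ query < 2022-12-03 20:05 UTC
12·60 + 55 + 255 = 1030 min
1030 = 0·1440 + 1030; 1030 = 17·60 + 10 → 17:10, same day
→ 2022-09-22 17:10 QGW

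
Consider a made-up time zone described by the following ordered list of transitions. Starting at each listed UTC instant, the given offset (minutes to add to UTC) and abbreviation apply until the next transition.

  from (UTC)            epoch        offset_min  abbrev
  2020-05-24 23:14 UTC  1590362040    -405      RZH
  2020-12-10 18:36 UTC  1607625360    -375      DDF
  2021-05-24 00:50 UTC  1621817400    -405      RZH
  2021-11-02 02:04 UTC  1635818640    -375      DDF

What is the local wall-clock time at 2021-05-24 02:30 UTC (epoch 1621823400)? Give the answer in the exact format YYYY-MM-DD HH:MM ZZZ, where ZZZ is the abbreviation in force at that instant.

2021-05-23 19:45 RZH

Query: 2021-05-24 02:30 UTC
Rule 3/4 (RZH, -06:45): 2021-05-24 00:50 UTC ≤ query < 2021-11-02 02:04 UTC
2·60 + 30 - 405 = -255 min
-255 = -1·1440 + 1185; 1185 = 19·60 + 45 → 19:45, 2021-05-24 - 1 day = 2021-05-23
→ 2021-05-23 19:45 RZH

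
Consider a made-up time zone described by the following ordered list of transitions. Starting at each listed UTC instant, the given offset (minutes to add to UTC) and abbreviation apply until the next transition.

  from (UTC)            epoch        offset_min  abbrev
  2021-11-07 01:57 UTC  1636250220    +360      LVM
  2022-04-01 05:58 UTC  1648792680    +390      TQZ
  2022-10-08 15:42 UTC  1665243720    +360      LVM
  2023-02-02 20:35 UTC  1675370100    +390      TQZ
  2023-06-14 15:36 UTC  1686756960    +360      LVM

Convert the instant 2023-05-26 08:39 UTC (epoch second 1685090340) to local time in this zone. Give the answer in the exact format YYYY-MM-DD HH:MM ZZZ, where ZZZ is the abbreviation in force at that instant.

2023-05-26 15:09 TQZ

Query: 2023-05-26 08:39 UTC
Rule 4/5 (TQZ, +06:30): 2023-02-02 20:35 UTC ≤ query < 2023-06-14 15:36 UTC
8·60 + 39 + 390 = 909 min
909 = 0·1440 + 909; 909 = 15·60 + 9 → 15:09, same day
→ 2023-05-26 15:09 TQZ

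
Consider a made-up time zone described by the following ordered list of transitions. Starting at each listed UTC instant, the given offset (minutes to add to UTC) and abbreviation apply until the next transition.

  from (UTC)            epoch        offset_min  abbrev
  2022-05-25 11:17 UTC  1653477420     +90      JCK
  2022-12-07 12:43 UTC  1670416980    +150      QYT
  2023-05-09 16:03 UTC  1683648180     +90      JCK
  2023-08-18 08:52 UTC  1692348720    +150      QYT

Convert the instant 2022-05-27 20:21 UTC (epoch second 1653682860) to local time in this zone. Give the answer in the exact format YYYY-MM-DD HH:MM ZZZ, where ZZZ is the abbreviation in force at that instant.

Query: 2022-05-27 20:21 UTC
Rule 1/4 (JCK, +01:30): 2022-05-25 11:17 UTC ≤ query < 2022-12-07 12:43 UTC
20·60 + 21 + 90 = 1311 min
1311 = 0·1440 + 1311; 1311 = 21·60 + 51 → 21:51, same day
→ 2022-05-27 21:51 JCK

2022-05-27 21:51 JCK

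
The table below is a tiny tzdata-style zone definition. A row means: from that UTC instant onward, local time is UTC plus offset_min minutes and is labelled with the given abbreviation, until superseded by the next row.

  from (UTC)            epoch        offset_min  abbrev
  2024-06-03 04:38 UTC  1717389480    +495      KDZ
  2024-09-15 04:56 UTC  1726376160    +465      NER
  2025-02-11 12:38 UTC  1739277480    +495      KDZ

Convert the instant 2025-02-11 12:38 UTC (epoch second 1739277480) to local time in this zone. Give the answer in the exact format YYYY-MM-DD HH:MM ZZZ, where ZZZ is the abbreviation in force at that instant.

2025-02-11 20:53 KDZ

Query: 2025-02-11 12:38 UTC
Rule 3/3 (KDZ, +08:15): 2025-02-11 12:38 UTC ≤ query < +∞
12·60 + 38 + 495 = 1253 min
1253 = 0·1440 + 1253; 1253 = 20·60 + 53 → 20:53, same day
→ 2025-02-11 20:53 KDZ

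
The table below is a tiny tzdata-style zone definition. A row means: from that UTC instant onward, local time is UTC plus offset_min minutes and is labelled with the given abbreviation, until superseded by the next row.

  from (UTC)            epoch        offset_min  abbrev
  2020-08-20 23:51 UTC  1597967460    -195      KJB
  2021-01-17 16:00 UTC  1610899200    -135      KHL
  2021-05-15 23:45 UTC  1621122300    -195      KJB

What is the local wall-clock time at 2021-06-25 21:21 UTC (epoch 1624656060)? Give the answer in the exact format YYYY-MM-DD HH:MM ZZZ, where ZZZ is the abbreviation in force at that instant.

2021-06-25 18:06 KJB

Query: 2021-06-25 21:21 UTC
Rule 3/3 (KJB, -03:15): 2021-05-15 23:45 UTC ≤ query < +∞
21·60 + 21 - 195 = 1086 min
1086 = 0·1440 + 1086; 1086 = 18·60 + 6 → 18:06, same day
→ 2021-06-25 18:06 KJB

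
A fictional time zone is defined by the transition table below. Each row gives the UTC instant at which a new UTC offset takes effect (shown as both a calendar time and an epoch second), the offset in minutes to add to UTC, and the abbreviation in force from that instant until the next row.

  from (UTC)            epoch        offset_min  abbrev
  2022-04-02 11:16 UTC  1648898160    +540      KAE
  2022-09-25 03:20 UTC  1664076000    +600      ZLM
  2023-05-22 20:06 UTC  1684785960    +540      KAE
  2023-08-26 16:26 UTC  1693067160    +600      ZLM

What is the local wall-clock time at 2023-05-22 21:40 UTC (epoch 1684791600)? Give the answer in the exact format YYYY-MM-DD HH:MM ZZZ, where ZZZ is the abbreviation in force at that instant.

Query: 2023-05-22 21:40 UTC
Rule 3/4 (KAE, +09:00): 2023-05-22 20:06 UTC ≤ query < 2023-08-26 16:26 UTC
21·60 + 40 + 540 = 1840 min
1840 = 1·1440 + 400; 400 = 6·60 + 40 → 06:40, 2023-05-22 + 1 day = 2023-05-23
→ 2023-05-23 06:40 KAE

2023-05-23 06:40 KAE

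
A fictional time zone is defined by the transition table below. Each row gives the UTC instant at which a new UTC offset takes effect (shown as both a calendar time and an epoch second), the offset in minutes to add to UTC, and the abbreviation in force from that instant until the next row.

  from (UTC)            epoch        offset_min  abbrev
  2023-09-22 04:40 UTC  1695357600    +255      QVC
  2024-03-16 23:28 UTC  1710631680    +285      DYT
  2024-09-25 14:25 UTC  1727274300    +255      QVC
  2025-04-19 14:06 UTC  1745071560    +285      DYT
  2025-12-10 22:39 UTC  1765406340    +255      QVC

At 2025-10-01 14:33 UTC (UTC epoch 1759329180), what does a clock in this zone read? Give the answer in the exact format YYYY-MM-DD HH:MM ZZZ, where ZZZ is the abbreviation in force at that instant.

2025-10-01 19:18 DYT

Query: 2025-10-01 14:33 UTC
Rule 4/5 (DYT, +04:45): 2025-04-19 14:06 UTC ≤ query < 2025-12-10 22:39 UTC
14·60 + 33 + 285 = 1158 min
1158 = 0·1440 + 1158; 1158 = 19·60 + 18 → 19:18, same day
→ 2025-10-01 19:18 DYT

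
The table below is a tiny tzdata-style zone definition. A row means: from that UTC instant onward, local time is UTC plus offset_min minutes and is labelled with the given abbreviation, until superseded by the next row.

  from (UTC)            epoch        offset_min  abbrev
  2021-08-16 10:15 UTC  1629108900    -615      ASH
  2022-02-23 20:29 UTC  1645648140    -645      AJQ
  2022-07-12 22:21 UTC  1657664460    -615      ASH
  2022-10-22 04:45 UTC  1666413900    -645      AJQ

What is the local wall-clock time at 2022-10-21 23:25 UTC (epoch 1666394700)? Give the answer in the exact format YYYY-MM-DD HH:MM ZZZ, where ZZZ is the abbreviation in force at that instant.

2022-10-21 13:10 ASH

Query: 2022-10-21 23:25 UTC
Rule 3/4 (ASH, -10:15): 2022-07-12 22:21 UTC ≤ query < 2022-10-22 04:45 UTC
23·60 + 25 - 615 = 790 min
790 = 0·1440 + 790; 790 = 13·60 + 10 → 13:10, same day
→ 2022-10-21 13:10 ASH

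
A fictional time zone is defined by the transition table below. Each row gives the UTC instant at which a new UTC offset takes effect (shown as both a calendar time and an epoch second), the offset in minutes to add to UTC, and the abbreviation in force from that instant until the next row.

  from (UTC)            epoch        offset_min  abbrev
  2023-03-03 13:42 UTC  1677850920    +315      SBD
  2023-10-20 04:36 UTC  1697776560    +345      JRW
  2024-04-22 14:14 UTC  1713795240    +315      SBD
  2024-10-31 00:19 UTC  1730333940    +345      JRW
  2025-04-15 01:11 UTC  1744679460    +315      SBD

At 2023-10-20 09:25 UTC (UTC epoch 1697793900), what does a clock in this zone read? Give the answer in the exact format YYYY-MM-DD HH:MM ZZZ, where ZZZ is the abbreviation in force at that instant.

Query: 2023-10-20 09:25 UTC
Rule 2/5 (JRW, +05:45): 2023-10-20 04:36 UTC ≤ query < 2024-04-22 14:14 UTC
9·60 + 25 + 345 = 910 min
910 = 0·1440 + 910; 910 = 15·60 + 10 → 15:10, same day
→ 2023-10-20 15:10 JRW

2023-10-20 15:10 JRW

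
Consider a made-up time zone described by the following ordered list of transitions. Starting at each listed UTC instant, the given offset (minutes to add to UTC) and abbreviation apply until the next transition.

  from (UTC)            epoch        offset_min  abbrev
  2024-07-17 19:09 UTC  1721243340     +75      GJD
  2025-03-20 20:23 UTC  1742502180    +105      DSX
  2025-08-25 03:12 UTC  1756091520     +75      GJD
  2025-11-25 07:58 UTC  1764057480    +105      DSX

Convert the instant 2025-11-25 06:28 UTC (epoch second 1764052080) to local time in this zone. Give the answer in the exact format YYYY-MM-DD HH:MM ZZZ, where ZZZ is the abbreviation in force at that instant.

2025-11-25 07:43 GJD

Query: 2025-11-25 06:28 UTC
Rule 3/4 (GJD, +01:15): 2025-08-25 03:12 UTC ≤ query < 2025-11-25 07:58 UTC
6·60 + 28 + 75 = 463 min
463 = 0·1440 + 463; 463 = 7·60 + 43 → 07:43, same day
→ 2025-11-25 07:43 GJD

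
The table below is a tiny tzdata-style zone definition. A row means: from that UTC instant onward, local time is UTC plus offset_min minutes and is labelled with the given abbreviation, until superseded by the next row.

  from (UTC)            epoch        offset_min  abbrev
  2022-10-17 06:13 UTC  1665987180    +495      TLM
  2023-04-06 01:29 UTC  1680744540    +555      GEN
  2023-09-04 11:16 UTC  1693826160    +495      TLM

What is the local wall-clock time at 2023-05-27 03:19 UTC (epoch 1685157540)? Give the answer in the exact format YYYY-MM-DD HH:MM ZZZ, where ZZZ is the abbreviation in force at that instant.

2023-05-27 12:34 GEN

Query: 2023-05-27 03:19 UTC
Rule 2/3 (GEN, +09:15): 2023-04-06 01:29 UTC ≤ query < 2023-09-04 11:16 UTC
3·60 + 19 + 555 = 754 min
754 = 0·1440 + 754; 754 = 12·60 + 34 → 12:34, same day
→ 2023-05-27 12:34 GEN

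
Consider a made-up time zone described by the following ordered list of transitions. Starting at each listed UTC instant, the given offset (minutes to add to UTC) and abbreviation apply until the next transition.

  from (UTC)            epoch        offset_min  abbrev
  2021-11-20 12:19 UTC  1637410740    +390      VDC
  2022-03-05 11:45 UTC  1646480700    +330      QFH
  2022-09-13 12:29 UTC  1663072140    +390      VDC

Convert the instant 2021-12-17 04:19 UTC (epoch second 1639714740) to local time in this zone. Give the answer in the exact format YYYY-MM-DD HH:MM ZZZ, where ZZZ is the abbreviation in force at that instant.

Query: 2021-12-17 04:19 UTC
Rule 1/3 (VDC, +06:30): 2021-11-20 12:19 UTC ≤ query < 2022-03-05 11:45 UTC
4·60 + 19 + 390 = 649 min
649 = 0·1440 + 649; 649 = 10·60 + 49 → 10:49, same day
→ 2021-12-17 10:49 VDC

2021-12-17 10:49 VDC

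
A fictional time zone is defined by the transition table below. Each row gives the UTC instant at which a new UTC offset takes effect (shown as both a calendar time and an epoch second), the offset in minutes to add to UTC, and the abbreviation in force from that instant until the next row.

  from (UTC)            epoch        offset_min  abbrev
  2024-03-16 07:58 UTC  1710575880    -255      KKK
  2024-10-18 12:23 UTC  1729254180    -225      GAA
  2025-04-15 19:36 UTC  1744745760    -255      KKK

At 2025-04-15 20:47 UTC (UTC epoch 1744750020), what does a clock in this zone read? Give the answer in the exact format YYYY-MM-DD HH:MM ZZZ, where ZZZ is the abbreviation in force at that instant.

2025-04-15 16:32 KKK

Query: 2025-04-15 20:47 UTC
Rule 3/3 (KKK, -04:15): 2025-04-15 19:36 UTC ≤ query < +∞
20·60 + 47 - 255 = 992 min
992 = 0·1440 + 992; 992 = 16·60 + 32 → 16:32, same day
→ 2025-04-15 16:32 KKK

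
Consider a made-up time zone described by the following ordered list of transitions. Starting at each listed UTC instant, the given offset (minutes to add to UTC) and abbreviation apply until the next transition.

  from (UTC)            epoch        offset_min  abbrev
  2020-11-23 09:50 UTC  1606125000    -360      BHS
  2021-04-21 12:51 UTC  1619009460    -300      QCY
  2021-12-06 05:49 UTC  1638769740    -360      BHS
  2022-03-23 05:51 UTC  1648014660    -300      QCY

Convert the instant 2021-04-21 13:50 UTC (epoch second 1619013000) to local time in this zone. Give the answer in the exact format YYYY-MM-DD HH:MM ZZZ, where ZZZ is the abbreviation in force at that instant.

2021-04-21 08:50 QCY

Query: 2021-04-21 13:50 UTC
Rule 2/4 (QCY, -05:00): 2021-04-21 12:51 UTC ≤ query < 2021-12-06 05:49 UTC
13·60 + 50 - 300 = 530 min
530 = 0·1440 + 530; 530 = 8·60 + 50 → 08:50, same day
→ 2021-04-21 08:50 QCY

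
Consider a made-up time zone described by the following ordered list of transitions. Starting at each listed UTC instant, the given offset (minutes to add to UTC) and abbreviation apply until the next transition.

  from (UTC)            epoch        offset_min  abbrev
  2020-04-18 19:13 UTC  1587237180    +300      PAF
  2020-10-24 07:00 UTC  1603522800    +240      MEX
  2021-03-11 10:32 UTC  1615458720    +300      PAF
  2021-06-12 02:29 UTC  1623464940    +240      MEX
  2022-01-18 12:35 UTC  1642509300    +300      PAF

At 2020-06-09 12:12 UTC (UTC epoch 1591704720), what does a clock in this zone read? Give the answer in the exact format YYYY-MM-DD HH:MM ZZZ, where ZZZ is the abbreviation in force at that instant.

Query: 2020-06-09 12:12 UTC
Rule 1/5 (PAF, +05:00): 2020-04-18 19:13 UTC ≤ query < 2020-10-24 07:00 UTC
12·60 + 12 + 300 = 1032 min
1032 = 0·1440 + 1032; 1032 = 17·60 + 12 → 17:12, same day
→ 2020-06-09 17:12 PAF

2020-06-09 17:12 PAF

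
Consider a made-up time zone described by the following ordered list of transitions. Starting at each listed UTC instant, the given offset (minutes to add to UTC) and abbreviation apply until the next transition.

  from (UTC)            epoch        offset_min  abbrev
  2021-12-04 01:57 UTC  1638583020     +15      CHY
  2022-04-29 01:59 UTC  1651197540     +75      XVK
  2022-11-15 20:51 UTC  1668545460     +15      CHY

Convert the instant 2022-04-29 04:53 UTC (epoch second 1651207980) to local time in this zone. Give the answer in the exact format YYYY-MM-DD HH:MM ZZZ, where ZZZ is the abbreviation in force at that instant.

2022-04-29 06:08 XVK

Query: 2022-04-29 04:53 UTC
Rule 2/3 (XVK, +01:15): 2022-04-29 01:59 UTC ≤ query < 2022-11-15 20:51 UTC
4·60 + 53 + 75 = 368 min
368 = 0·1440 + 368; 368 = 6·60 + 8 → 06:08, same day
→ 2022-04-29 06:08 XVK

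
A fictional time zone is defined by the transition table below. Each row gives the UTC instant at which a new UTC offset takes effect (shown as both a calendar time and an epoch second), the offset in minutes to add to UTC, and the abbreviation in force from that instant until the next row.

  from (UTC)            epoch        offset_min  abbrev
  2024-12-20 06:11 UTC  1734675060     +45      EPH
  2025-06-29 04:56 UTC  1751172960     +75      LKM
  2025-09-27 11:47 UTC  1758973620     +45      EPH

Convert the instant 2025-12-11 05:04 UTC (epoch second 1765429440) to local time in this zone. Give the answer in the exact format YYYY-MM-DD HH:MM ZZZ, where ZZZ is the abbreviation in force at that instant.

Query: 2025-12-11 05:04 UTC
Rule 3/3 (EPH, +00:45): 2025-09-27 11:47 UTC ≤ query < +∞
5·60 + 4 + 45 = 349 min
349 = 0·1440 + 349; 349 = 5·60 + 49 → 05:49, same day
→ 2025-12-11 05:49 EPH

2025-12-11 05:49 EPH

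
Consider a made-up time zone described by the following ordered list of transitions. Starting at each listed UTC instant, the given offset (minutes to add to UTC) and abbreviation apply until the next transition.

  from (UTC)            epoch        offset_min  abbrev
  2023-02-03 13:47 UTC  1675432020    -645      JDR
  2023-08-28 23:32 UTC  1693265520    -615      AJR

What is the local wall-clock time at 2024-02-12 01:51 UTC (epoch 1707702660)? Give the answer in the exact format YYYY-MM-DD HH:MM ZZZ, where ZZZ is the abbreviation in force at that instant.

2024-02-11 15:36 AJR

Query: 2024-02-12 01:51 UTC
Rule 2/2 (AJR, -10:15): 2023-08-28 23:32 UTC ≤ query < +∞
1·60 + 51 - 615 = -504 min
-504 = -1·1440 + 936; 936 = 15·60 + 36 → 15:36, 2024-02-12 - 1 day = 2024-02-11
→ 2024-02-11 15:36 AJR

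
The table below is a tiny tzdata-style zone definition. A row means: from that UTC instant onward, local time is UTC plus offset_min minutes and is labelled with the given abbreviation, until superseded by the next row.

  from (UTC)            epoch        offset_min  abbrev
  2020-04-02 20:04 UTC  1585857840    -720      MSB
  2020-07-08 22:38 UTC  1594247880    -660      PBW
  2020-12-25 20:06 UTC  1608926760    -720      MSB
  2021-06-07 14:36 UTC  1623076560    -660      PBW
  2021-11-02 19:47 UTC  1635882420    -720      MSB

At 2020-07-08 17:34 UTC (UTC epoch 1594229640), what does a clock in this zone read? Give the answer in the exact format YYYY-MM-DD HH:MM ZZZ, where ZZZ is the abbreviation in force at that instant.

Query: 2020-07-08 17:34 UTC
Rule 1/5 (MSB, -12:00): 2020-04-02 20:04 UTC ≤ query < 2020-07-08 22:38 UTC
17·60 + 34 - 720 = 334 min
334 = 0·1440 + 334; 334 = 5·60 + 34 → 05:34, same day
→ 2020-07-08 05:34 MSB

2020-07-08 05:34 MSB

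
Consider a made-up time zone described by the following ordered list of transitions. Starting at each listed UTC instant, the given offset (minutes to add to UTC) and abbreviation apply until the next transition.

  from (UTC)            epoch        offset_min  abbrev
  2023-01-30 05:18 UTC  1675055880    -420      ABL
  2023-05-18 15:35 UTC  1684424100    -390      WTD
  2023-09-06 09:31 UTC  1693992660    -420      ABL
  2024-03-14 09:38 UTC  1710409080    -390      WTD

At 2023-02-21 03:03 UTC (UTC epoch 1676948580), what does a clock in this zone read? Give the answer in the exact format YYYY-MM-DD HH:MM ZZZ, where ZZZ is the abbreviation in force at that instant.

2023-02-20 20:03 ABL

Query: 2023-02-21 03:03 UTC
Rule 1/4 (ABL, -07:00): 2023-01-30 05:18 UTC ≤ query < 2023-05-18 15:35 UTC
3·60 + 3 - 420 = -237 min
-237 = -1·1440 + 1203; 1203 = 20·60 + 3 → 20:03, 2023-02-21 - 1 day = 2023-02-20
→ 2023-02-20 20:03 ABL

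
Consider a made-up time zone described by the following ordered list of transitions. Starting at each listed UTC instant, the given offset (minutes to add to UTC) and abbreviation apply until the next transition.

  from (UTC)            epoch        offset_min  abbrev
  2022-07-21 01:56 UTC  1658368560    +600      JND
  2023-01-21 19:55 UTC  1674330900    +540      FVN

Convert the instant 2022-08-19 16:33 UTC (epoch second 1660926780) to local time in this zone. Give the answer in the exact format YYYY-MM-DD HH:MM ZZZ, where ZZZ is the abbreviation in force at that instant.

2022-08-20 02:33 JND

Query: 2022-08-19 16:33 UTC
Rule 1/2 (JND, +10:00): 2022-07-21 01:56 UTC ≤ query < 2023-01-21 19:55 UTC
16·60 + 33 + 600 = 1593 min
1593 = 1·1440 + 153; 153 = 2·60 + 33 → 02:33, 2022-08-19 + 1 day = 2022-08-20
→ 2022-08-20 02:33 JND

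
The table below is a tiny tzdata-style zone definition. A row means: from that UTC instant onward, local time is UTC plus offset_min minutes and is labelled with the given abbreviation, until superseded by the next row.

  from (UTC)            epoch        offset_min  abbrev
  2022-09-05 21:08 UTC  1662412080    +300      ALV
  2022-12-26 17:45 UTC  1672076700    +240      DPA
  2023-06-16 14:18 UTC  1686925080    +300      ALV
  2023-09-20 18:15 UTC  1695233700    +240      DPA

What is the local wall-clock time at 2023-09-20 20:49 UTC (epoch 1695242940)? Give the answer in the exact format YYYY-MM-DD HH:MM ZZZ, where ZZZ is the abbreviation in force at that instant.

Query: 2023-09-20 20:49 UTC
Rule 4/4 (DPA, +04:00): 2023-09-20 18:15 UTC ≤ query < +∞
20·60 + 49 + 240 = 1489 min
1489 = 1·1440 + 49; 49 = 0·60 + 49 → 00:49, 2023-09-20 + 1 day = 2023-09-21
→ 2023-09-21 00:49 DPA

2023-09-21 00:49 DPA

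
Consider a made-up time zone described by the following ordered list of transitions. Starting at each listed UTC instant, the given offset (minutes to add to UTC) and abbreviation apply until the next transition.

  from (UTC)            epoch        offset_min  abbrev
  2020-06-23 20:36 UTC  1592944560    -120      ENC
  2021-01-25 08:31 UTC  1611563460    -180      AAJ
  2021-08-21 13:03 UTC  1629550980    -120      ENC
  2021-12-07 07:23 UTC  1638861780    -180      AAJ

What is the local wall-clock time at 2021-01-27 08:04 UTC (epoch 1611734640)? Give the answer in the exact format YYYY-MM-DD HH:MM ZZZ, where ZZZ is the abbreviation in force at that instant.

2021-01-27 05:04 AAJ

Query: 2021-01-27 08:04 UTC
Rule 2/4 (AAJ, -03:00): 2021-01-25 08:31 UTC ≤ query < 2021-08-21 13:03 UTC
8·60 + 4 - 180 = 304 min
304 = 0·1440 + 304; 304 = 5·60 + 4 → 05:04, same day
→ 2021-01-27 05:04 AAJ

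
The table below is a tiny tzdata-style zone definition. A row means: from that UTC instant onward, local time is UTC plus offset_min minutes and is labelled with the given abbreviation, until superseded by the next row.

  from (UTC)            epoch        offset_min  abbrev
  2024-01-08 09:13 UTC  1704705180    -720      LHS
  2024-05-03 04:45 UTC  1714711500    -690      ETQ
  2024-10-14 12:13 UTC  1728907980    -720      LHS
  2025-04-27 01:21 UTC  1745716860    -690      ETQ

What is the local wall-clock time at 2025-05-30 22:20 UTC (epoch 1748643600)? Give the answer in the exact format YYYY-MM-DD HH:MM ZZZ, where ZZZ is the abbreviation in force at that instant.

2025-05-30 10:50 ETQ

Query: 2025-05-30 22:20 UTC
Rule 4/4 (ETQ, -11:30): 2025-04-27 01:21 UTC ≤ query < +∞
22·60 + 20 - 690 = 650 min
650 = 0·1440 + 650; 650 = 10·60 + 50 → 10:50, same day
→ 2025-05-30 10:50 ETQ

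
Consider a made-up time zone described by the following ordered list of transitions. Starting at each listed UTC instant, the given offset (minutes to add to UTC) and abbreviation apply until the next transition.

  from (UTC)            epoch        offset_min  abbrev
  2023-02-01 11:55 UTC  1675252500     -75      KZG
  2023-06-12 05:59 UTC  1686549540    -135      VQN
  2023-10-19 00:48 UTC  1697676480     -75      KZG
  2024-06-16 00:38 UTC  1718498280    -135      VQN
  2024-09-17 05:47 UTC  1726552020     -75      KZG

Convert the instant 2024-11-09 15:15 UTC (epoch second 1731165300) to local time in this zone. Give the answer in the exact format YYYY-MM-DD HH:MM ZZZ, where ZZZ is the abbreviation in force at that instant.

2024-11-09 14:00 KZG

Query: 2024-11-09 15:15 UTC
Rule 5/5 (KZG, -01:15): 2024-09-17 05:47 UTC ≤ query < +∞
15·60 + 15 - 75 = 840 min
840 = 0·1440 + 840; 840 = 14·60 + 0 → 14:00, same day
→ 2024-11-09 14:00 KZG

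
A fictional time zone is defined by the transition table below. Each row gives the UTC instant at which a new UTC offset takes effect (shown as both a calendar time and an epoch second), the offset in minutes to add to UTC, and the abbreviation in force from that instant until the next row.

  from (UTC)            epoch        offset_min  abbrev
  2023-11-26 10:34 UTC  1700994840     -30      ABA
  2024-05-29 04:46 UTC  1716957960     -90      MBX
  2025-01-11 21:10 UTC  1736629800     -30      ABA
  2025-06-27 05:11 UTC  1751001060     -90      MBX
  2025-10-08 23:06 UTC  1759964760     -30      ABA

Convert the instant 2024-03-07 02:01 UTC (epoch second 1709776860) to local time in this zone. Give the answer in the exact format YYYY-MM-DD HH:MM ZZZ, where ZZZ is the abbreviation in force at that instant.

2024-03-07 01:31 ABA

Query: 2024-03-07 02:01 UTC
Rule 1/5 (ABA, -00:30): 2023-11-26 10:34 UTC ≤ query < 2024-05-29 04:46 UTC
2·60 + 1 - 30 = 91 min
91 = 0·1440 + 91; 91 = 1·60 + 31 → 01:31, same day
→ 2024-03-07 01:31 ABA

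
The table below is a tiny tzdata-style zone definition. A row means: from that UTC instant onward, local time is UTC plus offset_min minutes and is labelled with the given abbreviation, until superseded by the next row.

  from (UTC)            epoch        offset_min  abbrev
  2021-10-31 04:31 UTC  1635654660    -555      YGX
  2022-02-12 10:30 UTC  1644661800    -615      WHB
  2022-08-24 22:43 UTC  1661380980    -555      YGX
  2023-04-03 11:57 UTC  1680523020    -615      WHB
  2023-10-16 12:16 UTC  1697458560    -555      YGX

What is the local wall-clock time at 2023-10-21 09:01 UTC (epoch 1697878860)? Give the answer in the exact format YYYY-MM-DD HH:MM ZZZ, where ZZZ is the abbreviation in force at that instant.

Query: 2023-10-21 09:01 UTC
Rule 5/5 (YGX, -09:15): 2023-10-16 12:16 UTC ≤ query < +∞
9·60 + 1 - 555 = -14 min
-14 = -1·1440 + 1426; 1426 = 23·60 + 46 → 23:46, 2023-10-21 - 1 day = 2023-10-20
→ 2023-10-20 23:46 YGX

2023-10-20 23:46 YGX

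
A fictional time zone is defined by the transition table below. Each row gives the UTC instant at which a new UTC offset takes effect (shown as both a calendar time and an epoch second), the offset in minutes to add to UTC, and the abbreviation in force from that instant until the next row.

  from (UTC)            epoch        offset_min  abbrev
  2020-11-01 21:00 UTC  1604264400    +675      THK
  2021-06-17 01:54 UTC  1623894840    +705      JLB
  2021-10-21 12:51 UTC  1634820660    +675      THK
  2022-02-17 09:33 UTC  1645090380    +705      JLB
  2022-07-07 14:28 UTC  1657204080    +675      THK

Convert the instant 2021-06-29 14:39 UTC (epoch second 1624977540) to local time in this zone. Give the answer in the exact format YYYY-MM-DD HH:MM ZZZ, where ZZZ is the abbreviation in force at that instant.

2021-06-30 02:24 JLB

Query: 2021-06-29 14:39 UTC
Rule 2/5 (JLB, +11:45): 2021-06-17 01:54 UTC ≤ query < 2021-10-21 12:51 UTC
14·60 + 39 + 705 = 1584 min
1584 = 1·1440 + 144; 144 = 2·60 + 24 → 02:24, 2021-06-29 + 1 day = 2021-06-30
→ 2021-06-30 02:24 JLB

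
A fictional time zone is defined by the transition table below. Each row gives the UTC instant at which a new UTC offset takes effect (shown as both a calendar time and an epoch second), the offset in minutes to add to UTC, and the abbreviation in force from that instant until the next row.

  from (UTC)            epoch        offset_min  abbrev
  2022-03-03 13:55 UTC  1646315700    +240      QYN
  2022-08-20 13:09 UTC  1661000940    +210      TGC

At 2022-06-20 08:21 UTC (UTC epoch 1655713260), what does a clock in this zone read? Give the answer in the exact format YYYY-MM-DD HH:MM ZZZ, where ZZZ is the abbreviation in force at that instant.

2022-06-20 12:21 QYN

Query: 2022-06-20 08:21 UTC
Rule 1/2 (QYN, +04:00): 2022-03-03 13:55 UTC ≤ query < 2022-08-20 13:09 UTC
8·60 + 21 + 240 = 741 min
741 = 0·1440 + 741; 741 = 12·60 + 21 → 12:21, same day
→ 2022-06-20 12:21 QYN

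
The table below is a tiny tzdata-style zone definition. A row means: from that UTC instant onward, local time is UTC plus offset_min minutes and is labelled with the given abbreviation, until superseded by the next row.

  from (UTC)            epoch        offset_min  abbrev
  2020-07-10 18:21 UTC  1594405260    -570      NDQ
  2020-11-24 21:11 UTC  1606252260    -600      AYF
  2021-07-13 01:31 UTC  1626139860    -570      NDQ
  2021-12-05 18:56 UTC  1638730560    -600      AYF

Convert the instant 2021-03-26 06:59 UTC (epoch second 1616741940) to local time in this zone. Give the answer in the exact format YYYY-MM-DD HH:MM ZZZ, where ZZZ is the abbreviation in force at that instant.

2021-03-25 20:59 AYF

Query: 2021-03-26 06:59 UTC
Rule 2/4 (AYF, -10:00): 2020-11-24 21:11 UTC ≤ query < 2021-07-13 01:31 UTC
6·60 + 59 - 600 = -181 min
-181 = -1·1440 + 1259; 1259 = 20·60 + 59 → 20:59, 2021-03-26 - 1 day = 2021-03-25
→ 2021-03-25 20:59 AYF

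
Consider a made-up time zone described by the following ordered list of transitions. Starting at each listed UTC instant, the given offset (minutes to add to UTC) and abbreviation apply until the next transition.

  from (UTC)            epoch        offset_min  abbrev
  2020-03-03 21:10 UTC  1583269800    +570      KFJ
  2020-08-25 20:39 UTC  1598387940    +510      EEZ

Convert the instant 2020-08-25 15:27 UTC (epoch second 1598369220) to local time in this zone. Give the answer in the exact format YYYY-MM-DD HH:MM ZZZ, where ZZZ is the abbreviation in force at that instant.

2020-08-26 00:57 KFJ

Query: 2020-08-25 15:27 UTC
Rule 1/2 (KFJ, +09:30): 2020-03-03 21:10 UTC ≤ query < 2020-08-25 20:39 UTC
15·60 + 27 + 570 = 1497 min
1497 = 1·1440 + 57; 57 = 0·60 + 57 → 00:57, 2020-08-25 + 1 day = 2020-08-26
→ 2020-08-26 00:57 KFJ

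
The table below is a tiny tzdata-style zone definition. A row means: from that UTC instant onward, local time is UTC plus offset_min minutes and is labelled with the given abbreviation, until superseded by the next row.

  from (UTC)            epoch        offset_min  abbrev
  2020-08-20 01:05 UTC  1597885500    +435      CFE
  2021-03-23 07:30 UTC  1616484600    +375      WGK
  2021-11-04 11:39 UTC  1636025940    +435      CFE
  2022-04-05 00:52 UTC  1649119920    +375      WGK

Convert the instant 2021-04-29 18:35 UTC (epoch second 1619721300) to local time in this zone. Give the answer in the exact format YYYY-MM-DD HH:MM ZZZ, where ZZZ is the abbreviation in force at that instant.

Query: 2021-04-29 18:35 UTC
Rule 2/4 (WGK, +06:15): 2021-03-23 07:30 UTC ≤ query < 2021-11-04 11:39 UTC
18·60 + 35 + 375 = 1490 min
1490 = 1·1440 + 50; 50 = 0·60 + 50 → 00:50, 2021-04-29 + 1 day = 2021-04-30
→ 2021-04-30 00:50 WGK

2021-04-30 00:50 WGK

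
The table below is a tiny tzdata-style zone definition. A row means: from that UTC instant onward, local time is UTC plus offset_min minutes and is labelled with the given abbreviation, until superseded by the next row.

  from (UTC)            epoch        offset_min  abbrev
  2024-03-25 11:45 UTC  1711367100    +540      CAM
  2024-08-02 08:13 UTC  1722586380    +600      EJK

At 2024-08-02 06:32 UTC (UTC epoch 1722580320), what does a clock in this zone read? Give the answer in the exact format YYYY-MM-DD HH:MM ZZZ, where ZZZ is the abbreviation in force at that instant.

Query: 2024-08-02 06:32 UTC
Rule 1/2 (CAM, +09:00): 2024-03-25 11:45 UTC ≤ query < 2024-08-02 08:13 UTC
6·60 + 32 + 540 = 932 min
932 = 0·1440 + 932; 932 = 15·60 + 32 → 15:32, same day
→ 2024-08-02 15:32 CAM

2024-08-02 15:32 CAM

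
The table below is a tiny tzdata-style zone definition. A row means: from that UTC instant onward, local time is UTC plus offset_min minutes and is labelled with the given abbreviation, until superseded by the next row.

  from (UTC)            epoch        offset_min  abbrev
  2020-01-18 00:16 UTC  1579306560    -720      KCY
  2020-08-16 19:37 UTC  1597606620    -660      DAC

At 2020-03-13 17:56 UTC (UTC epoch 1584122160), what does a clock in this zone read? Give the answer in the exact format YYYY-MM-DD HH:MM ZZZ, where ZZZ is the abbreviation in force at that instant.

2020-03-13 05:56 KCY

Query: 2020-03-13 17:56 UTC
Rule 1/2 (KCY, -12:00): 2020-01-18 00:16 UTC ≤ query < 2020-08-16 19:37 UTC
17·60 + 56 - 720 = 356 min
356 = 0·1440 + 356; 356 = 5·60 + 56 → 05:56, same day
→ 2020-03-13 05:56 KCY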